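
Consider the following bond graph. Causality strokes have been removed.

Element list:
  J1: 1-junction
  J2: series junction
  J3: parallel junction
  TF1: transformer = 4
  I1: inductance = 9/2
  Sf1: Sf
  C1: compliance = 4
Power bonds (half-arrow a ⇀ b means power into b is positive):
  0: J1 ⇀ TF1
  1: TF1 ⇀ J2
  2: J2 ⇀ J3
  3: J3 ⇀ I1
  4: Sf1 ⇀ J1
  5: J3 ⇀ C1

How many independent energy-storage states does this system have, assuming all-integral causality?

b4 →Sf1  (Sf1 fixes flow; stroke at Sf1)
b0 →J1  (1-jn J1 has f-setter on 4)
b1 →TF1  (TF1: transformer flips bond 0)
b2 →J2  (common-f at J2 fixed by 1)
b3 →I1  (I1 integral (f out))
b5 →J3  (only one effort-in slot at J3)

2  (C1, I1 all integral)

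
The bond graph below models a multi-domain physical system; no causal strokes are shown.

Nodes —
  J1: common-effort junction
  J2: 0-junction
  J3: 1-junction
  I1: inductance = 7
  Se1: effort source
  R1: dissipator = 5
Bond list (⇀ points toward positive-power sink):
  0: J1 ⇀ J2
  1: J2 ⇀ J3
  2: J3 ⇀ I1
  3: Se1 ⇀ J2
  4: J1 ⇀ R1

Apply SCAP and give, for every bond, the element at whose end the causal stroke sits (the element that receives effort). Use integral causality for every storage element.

bond 0 stroke at J1
bond 1 stroke at J3
bond 2 stroke at I1
bond 3 stroke at J2
bond 4 stroke at R1

b3 |J2  (source Se1 imposes e)
b0 |J1  (0-jn J2 has e-setter on 3)
b1 |J3  (common-e at J2 fixed by 3)
b2 |I1  (J3 needs exactly one f-in)
b4 |R1  (0-jn J1 has e-setter on 0)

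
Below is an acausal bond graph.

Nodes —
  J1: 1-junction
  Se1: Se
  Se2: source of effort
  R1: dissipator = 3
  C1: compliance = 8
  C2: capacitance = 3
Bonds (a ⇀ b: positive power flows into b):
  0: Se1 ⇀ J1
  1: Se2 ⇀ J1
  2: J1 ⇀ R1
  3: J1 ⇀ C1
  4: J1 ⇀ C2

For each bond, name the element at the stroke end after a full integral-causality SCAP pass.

#0 |J1
#1 |J1
#2 |R1
#3 |J1
#4 |J1

b0 |J1  (Se1 (Se) sets effort on bond)
b1 |J1  (source Se2 imposes e)
b3 |J1  (C1 integral (e out))
b4 |J1  (C2 outputs effort q/C2)
b2 |R1  (closing 1-jn rule on J1)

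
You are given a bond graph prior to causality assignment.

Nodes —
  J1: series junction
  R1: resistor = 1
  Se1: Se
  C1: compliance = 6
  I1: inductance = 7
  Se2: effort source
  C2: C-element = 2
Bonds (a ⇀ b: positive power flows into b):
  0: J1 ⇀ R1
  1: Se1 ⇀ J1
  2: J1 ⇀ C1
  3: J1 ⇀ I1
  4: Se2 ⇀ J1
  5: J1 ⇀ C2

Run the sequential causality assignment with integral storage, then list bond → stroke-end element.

#0 →J1
#1 →J1
#2 →J1
#3 →I1
#4 →J1
#5 →J1

#1 stroke→J1  (Se1: effort source, stroke at far end)
#4 stroke→J1  (Se2: effort source, stroke at far end)
#2 stroke→J1  (C1 outputs effort q/C1)
#3 stroke→I1  (prefer integral on I1)
#0 stroke→J1  (J1 flow already set via bond 3)
#5 stroke→J1  (common-f at J1 fixed by 3)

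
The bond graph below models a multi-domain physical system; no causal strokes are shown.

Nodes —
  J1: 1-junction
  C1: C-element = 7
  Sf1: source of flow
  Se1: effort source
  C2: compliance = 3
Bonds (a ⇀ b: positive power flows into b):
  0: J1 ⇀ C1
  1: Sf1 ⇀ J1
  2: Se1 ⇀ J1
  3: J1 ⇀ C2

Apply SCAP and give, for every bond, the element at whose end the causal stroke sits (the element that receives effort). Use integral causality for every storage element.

β1 →Sf1  (source Sf1 imposes f)
β2 →J1  (Se1: effort source, stroke at far end)
β0 →J1  (J1 flow already set via bond 1)
β3 →J1  (common-f at J1 fixed by 1)

bond 0 |J1
bond 1 |Sf1
bond 2 |J1
bond 3 |J1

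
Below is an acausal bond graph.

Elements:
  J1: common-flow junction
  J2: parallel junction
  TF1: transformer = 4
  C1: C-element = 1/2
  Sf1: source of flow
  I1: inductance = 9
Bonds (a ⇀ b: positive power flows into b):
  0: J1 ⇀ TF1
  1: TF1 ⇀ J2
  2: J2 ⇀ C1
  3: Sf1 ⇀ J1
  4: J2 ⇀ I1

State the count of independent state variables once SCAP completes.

β3 stroke→Sf1  (Sf1 (Sf) sets flow on bond)
β0 stroke→J1  (J1: bond 3 brought flow, rest push out)
β1 stroke→TF1  (TF1: transformer flips bond 0)
β2 stroke→J2  (C1 integral (e out))
β4 stroke→I1  (0-jn J2 has e-setter on 2)

2  (C1, I1 all integral)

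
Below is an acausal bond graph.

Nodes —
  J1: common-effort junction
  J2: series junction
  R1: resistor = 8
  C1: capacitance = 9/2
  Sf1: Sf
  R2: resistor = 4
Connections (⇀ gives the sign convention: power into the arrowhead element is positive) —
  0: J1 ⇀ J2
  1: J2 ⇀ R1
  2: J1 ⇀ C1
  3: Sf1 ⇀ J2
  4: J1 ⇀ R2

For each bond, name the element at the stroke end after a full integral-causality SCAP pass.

bond 0 stroke at J2
bond 1 stroke at J2
bond 2 stroke at J1
bond 3 stroke at Sf1
bond 4 stroke at R2

β3 stroke→Sf1  (source Sf1 imposes f)
β0 stroke→J2  (J2 flow already set via bond 3)
β1 stroke→J2  (J2 flow already set via bond 3)
β2 stroke→J1  (C1 integral (e out))
β4 stroke→R2  (0-jn J1 has e-setter on 2)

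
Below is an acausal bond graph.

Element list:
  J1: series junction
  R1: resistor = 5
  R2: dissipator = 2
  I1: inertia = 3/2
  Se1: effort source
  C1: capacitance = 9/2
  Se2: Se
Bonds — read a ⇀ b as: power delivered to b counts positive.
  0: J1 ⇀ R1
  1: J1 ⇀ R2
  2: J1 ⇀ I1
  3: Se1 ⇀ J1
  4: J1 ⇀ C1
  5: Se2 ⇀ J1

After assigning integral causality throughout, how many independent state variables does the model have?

2  (C1, I1 all integral)

#3 stroke at J1  (source Se1 imposes e)
#5 stroke at J1  (Se2 fixes effort; stroke away)
#2 stroke at I1  (prefer integral on I1)
#0 stroke at J1  (common-f at J1 fixed by 2)
#1 stroke at J1  (J1 flow already set via bond 2)
#4 stroke at J1  (J1 flow already set via bond 2)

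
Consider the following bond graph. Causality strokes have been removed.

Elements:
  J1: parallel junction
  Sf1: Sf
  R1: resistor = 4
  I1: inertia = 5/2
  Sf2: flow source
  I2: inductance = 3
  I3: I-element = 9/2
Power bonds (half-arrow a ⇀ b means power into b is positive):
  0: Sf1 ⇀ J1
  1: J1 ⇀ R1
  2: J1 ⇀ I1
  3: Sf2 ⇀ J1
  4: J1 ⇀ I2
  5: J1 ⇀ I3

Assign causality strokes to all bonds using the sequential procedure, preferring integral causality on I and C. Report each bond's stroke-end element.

#0 |Sf1  (Sf1 (Sf) sets flow on bond)
#3 |Sf2  (Sf2 fixes flow; stroke at Sf2)
#2 |I1  (I1 integral (f out))
#4 |I2  (I2: I, integral causality)
#5 |I3  (prefer integral on I3)
#1 |J1  (J1 needs exactly one e-in)

#0 |Sf1
#1 |J1
#2 |I1
#3 |Sf2
#4 |I2
#5 |I3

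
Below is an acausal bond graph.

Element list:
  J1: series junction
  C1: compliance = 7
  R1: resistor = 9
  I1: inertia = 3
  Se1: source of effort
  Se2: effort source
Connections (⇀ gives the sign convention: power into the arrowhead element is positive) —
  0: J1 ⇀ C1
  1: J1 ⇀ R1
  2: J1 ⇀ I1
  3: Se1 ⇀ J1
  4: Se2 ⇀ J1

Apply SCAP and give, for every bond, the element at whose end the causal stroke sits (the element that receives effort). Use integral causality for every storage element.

#0 stroke at J1
#1 stroke at J1
#2 stroke at I1
#3 stroke at J1
#4 stroke at J1

bond 3 stroke→J1  (Se1 fixes effort; stroke away)
bond 4 stroke→J1  (Se2 (Se) sets effort on bond)
bond 0 stroke→J1  (prefer integral on C1)
bond 2 stroke→I1  (I1 outputs flow p/I1)
bond 1 stroke→J1  (1-jn J1 has f-setter on 2)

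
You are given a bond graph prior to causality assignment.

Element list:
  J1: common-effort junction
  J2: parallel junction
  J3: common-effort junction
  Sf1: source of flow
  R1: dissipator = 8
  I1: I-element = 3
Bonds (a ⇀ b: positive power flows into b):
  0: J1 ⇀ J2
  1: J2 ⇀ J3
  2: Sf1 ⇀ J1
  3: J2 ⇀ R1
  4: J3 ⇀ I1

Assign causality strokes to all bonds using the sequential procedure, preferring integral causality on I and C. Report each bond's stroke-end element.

b2 stroke at Sf1  (Sf1: flow source, stroke at near end)
b0 stroke at J1  (J1: last free bond brings effort in)
b4 stroke at I1  (prefer integral on I1)
b1 stroke at J3  (J3: last free bond brings effort in)
b3 stroke at J2  (closing 0-jn rule on J2)

#0 stroke at J1
#1 stroke at J3
#2 stroke at Sf1
#3 stroke at J2
#4 stroke at I1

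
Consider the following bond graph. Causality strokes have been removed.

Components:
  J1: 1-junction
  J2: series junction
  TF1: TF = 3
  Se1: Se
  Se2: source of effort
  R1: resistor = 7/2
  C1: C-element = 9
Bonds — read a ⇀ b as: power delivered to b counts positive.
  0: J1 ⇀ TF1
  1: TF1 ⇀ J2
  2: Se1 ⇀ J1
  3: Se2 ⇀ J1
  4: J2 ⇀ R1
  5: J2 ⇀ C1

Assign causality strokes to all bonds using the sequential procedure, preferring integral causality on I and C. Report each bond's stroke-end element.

β2 stroke→J1  (Se1: effort source, stroke at far end)
β3 stroke→J1  (Se2: effort source, stroke at far end)
β0 stroke→TF1  (J1 needs exactly one f-in)
β1 stroke→J2  (TF1: transformer flips bond 0)
β5 stroke→J2  (prefer integral on C1)
β4 stroke→R1  (only one flow-in slot at J2)

β0 →TF1
β1 →J2
β2 →J1
β3 →J1
β4 →R1
β5 →J2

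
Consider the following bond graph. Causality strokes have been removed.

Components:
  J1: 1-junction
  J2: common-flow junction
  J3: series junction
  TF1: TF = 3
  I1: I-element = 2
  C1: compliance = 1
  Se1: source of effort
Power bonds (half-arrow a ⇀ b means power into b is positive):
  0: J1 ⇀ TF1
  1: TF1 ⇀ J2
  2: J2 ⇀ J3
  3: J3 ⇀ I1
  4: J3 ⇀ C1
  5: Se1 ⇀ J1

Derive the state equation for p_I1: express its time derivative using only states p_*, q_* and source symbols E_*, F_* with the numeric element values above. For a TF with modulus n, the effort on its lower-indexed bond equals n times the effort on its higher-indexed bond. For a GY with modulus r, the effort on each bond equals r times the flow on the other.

dp_I1/dt = E_Se1/3 - q_C1

#5 |J1  (Se1 (Se) sets effort on bond)
#0 |TF1  (closing 1-jn rule on J1)
#1 |J2  (through TF1, causality passes straight; one stroke at TF1)
#2 |J3  (J2: last free bond brings flow in)
#3 |I1  (I1 integral (f out))
#4 |J3  (J3: bond 3 brought flow, rest push out)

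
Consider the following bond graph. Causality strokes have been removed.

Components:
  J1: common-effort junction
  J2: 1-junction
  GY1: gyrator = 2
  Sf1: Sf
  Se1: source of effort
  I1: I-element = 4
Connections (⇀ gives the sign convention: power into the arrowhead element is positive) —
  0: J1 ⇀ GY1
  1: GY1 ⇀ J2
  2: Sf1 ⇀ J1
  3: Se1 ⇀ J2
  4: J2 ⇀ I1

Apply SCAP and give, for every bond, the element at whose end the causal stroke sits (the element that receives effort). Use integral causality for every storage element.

b2 stroke→Sf1  (source Sf1 imposes f)
b3 stroke→J2  (Se1: effort source, stroke at far end)
b0 stroke→J1  (only one effort-in slot at J1)
b1 stroke→J2  (GY1: gyrator matches bond 0)
b4 stroke→I1  (J2: last free bond brings flow in)

β0 stroke at J1
β1 stroke at J2
β2 stroke at Sf1
β3 stroke at J2
β4 stroke at I1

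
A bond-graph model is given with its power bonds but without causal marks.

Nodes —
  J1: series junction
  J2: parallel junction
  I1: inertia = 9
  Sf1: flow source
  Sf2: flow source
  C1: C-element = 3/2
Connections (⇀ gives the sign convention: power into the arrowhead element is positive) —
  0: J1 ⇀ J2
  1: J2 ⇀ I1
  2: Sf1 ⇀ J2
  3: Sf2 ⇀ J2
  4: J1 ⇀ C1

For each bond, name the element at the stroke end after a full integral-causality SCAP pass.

#0 |J2
#1 |I1
#2 |Sf1
#3 |Sf2
#4 |J1

β2 |Sf1  (Sf1: flow source, stroke at near end)
β3 |Sf2  (source Sf2 imposes f)
β1 |I1  (I1: I, integral causality)
β0 |J2  (J2 needs exactly one e-in)
β4 |J1  (common-f at J1 fixed by 0)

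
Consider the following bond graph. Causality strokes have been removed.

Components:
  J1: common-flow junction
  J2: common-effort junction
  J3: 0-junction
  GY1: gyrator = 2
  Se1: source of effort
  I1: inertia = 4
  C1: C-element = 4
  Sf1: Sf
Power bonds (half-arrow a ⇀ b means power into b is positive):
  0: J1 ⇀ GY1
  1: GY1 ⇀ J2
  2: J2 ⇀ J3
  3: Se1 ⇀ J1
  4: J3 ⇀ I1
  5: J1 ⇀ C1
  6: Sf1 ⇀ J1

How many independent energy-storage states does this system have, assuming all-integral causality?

b3 |J1  (Se1: effort source, stroke at far end)
b6 |Sf1  (Sf1: flow source, stroke at near end)
b0 |J1  (1-jn J1 has f-setter on 6)
b5 |J1  (J1: bond 6 brought flow, rest push out)
b1 |J2  (GY1 both-in/both-out from 0)
b2 |J3  (0-jn J2 has e-setter on 1)
b4 |I1  (common-e at J3 fixed by 2)

2  (C1, I1 all integral)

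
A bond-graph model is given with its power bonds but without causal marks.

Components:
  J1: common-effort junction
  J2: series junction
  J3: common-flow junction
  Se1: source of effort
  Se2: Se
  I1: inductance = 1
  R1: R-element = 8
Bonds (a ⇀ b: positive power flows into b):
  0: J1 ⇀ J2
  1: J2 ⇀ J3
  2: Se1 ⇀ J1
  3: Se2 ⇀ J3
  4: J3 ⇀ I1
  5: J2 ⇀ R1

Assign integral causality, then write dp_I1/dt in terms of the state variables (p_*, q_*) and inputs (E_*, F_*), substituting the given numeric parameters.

bond 2 stroke→J1  (Se1: effort source, stroke at far end)
bond 3 stroke→J3  (Se2: effort source, stroke at far end)
bond 0 stroke→J2  (common-e at J1 fixed by 2)
bond 4 stroke→I1  (I1 integral (f out))
bond 1 stroke→J3  (J3 flow already set via bond 4)
bond 5 stroke→J2  (common-f at J2 fixed by 1)

dp_I1/dt = E_Se1 + E_Se2 - 8*p_I1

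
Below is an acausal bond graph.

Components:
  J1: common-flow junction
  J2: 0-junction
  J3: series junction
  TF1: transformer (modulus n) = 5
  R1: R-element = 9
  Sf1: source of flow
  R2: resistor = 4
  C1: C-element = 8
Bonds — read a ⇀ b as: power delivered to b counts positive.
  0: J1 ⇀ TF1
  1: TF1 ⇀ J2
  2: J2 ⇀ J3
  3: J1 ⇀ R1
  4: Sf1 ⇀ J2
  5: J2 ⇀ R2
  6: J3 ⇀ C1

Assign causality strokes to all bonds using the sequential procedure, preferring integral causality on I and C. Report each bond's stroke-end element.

#0 stroke at J1
#1 stroke at TF1
#2 stroke at J2
#3 stroke at R1
#4 stroke at Sf1
#5 stroke at R2
#6 stroke at J3

bond 4 |Sf1  (Sf1: flow source, stroke at near end)
bond 6 |J3  (C1: C, integral causality)
bond 2 |J2  (only one flow-in slot at J3)
bond 1 |TF1  (0-jn J2 has e-setter on 2)
bond 5 |R2  (common-e at J2 fixed by 2)
bond 0 |J1  (TF1: transformer flips bond 1)
bond 3 |R1  (closing 1-jn rule on J1)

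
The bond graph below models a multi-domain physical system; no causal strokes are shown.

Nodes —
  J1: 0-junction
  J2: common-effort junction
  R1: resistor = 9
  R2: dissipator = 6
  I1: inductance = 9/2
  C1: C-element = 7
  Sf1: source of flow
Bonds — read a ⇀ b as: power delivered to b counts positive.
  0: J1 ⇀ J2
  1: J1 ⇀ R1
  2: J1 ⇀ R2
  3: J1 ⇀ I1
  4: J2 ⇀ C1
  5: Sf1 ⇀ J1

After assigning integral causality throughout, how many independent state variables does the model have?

2  (C1, I1 all integral)

β5 →Sf1  (source Sf1 imposes f)
β3 →I1  (I1 integral (f out))
β4 →J2  (C1 outputs effort q/C1)
β0 →J1  (J2 effort already set via bond 4)
β1 →R1  (J1 effort already set via bond 0)
β2 →R2  (J1 effort already set via bond 0)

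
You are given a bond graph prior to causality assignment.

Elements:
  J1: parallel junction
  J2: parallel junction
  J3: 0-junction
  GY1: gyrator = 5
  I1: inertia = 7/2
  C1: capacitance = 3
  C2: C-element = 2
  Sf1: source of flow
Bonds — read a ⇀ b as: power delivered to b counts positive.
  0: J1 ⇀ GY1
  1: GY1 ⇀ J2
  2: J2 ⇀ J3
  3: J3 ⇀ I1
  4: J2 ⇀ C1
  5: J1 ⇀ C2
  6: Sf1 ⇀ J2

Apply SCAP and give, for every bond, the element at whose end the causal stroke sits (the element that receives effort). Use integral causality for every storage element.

b0 |GY1
b1 |GY1
b2 |J3
b3 |I1
b4 |J2
b5 |J1
b6 |Sf1

β6 |Sf1  (source Sf1 imposes f)
β3 |I1  (I1: I, integral causality)
β2 |J3  (closing 0-jn rule on J3)
β4 |J2  (prefer integral on C1)
β1 |GY1  (J2: bond 4 brought effort, rest push out)
β0 |GY1  (GY1 both-in/both-out from 1)
β5 |J1  (only one effort-in slot at J1)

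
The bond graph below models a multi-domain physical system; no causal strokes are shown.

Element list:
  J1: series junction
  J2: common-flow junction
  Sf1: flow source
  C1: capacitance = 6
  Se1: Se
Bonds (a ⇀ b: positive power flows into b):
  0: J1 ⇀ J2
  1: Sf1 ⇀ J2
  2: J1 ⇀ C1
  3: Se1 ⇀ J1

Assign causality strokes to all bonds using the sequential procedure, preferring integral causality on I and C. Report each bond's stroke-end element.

#0 stroke at J2
#1 stroke at Sf1
#2 stroke at J1
#3 stroke at J1

β1 →Sf1  (Sf1 (Sf) sets flow on bond)
β3 →J1  (Se1 (Se) sets effort on bond)
β0 →J2  (J2 flow already set via bond 1)
β2 →J1  (1-jn J1 has f-setter on 0)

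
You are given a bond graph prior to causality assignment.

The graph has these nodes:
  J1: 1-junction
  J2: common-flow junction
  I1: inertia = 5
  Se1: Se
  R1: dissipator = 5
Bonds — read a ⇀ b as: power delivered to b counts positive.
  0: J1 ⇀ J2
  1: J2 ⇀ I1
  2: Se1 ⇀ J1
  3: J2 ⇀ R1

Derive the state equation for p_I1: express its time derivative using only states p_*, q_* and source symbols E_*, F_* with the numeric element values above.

β2 stroke→J1  (Se1: effort source, stroke at far end)
β0 stroke→J2  (J1: last free bond brings flow in)
β1 stroke→I1  (I1 outputs flow p/I1)
β3 stroke→J2  (common-f at J2 fixed by 1)

dp_I1/dt = E_Se1 - p_I1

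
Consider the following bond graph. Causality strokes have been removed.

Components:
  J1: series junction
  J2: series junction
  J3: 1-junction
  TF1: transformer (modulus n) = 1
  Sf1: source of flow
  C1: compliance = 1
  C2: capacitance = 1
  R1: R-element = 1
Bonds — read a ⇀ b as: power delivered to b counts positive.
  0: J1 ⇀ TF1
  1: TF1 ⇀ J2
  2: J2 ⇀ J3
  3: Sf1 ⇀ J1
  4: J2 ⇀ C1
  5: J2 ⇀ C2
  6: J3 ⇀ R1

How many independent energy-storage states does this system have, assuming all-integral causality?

2  (C1, C2 all integral)

b3 stroke at Sf1  (Sf1: flow source, stroke at near end)
b0 stroke at J1  (1-jn J1 has f-setter on 3)
b1 stroke at TF1  (TF TF1: opposite of bond 0)
b2 stroke at J2  (1-jn J2 has f-setter on 1)
b4 stroke at J2  (common-f at J2 fixed by 1)
b5 stroke at J2  (common-f at J2 fixed by 1)
b6 stroke at J3  (1-jn J3 has f-setter on 2)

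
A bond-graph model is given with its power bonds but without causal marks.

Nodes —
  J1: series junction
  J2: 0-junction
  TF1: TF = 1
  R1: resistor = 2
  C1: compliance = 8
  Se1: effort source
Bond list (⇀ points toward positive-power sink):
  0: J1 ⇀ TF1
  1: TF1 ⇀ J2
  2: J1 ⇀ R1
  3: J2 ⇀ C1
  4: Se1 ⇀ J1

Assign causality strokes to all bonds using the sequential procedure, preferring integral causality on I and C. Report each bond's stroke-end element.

bond 0 stroke→J1
bond 1 stroke→TF1
bond 2 stroke→R1
bond 3 stroke→J2
bond 4 stroke→J1

β4 |J1  (Se1: effort source, stroke at far end)
β3 |J2  (prefer integral on C1)
β1 |TF1  (J2: bond 3 brought effort, rest push out)
β0 |J1  (TF TF1: opposite of bond 1)
β2 |R1  (J1: last free bond brings flow in)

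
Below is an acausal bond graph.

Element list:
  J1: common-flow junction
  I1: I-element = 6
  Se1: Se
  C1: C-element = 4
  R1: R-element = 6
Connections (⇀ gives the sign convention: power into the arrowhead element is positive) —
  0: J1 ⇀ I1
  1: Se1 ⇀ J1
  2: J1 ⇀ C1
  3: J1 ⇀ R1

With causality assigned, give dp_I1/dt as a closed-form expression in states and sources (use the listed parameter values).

dp_I1/dt = E_Se1 - p_I1 - q_C1/4

#1 |J1  (Se1 (Se) sets effort on bond)
#0 |I1  (I1 integral (f out))
#2 |J1  (J1: bond 0 brought flow, rest push out)
#3 |J1  (J1 flow already set via bond 0)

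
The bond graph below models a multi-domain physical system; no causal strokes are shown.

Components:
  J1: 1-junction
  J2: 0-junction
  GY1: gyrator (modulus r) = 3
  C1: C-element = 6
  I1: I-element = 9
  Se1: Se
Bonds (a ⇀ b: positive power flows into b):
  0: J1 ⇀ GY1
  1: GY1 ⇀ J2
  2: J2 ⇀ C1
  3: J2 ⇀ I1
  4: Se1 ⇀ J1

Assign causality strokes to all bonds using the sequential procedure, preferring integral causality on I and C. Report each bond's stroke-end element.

bond 4 |J1  (Se1 fixes effort; stroke away)
bond 0 |GY1  (closing 1-jn rule on J1)
bond 1 |GY1  (GY GY1: same side as bond 0)
bond 2 |J2  (C1 integral (e out))
bond 3 |I1  (J2: bond 2 brought effort, rest push out)

β0 stroke→GY1
β1 stroke→GY1
β2 stroke→J2
β3 stroke→I1
β4 stroke→J1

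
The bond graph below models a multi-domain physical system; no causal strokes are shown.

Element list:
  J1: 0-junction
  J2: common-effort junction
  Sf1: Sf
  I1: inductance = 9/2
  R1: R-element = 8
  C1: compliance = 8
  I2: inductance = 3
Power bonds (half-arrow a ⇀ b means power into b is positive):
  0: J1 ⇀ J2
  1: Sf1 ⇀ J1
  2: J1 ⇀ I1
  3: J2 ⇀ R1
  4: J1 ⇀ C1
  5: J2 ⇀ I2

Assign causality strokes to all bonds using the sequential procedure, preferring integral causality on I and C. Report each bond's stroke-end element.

bond 0 stroke→J2
bond 1 stroke→Sf1
bond 2 stroke→I1
bond 3 stroke→R1
bond 4 stroke→J1
bond 5 stroke→I2

#1 stroke→Sf1  (Sf1 (Sf) sets flow on bond)
#2 stroke→I1  (I1: I, integral causality)
#4 stroke→J1  (C1 outputs effort q/C1)
#0 stroke→J2  (J1: bond 4 brought effort, rest push out)
#3 stroke→R1  (J2 effort already set via bond 0)
#5 stroke→I2  (J2 effort already set via bond 0)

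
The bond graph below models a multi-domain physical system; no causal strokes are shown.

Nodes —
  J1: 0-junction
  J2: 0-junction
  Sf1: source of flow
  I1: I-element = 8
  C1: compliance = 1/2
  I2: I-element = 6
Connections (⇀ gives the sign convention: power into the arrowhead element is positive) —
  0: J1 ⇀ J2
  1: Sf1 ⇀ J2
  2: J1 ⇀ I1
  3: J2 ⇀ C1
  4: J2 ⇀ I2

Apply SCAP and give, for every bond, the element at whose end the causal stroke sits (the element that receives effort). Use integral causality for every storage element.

b1 stroke→Sf1  (Sf1 (Sf) sets flow on bond)
b2 stroke→I1  (I1 outputs flow p/I1)
b0 stroke→J1  (J1 needs exactly one e-in)
b3 stroke→J2  (C1 outputs effort q/C1)
b4 stroke→I2  (common-e at J2 fixed by 3)

b0 |J1
b1 |Sf1
b2 |I1
b3 |J2
b4 |I2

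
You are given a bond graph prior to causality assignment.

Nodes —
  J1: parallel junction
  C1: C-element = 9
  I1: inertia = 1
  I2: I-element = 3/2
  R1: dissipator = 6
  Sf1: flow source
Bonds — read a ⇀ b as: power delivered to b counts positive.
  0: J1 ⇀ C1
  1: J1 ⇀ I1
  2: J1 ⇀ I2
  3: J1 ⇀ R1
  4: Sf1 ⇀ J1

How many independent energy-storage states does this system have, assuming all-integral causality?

3  (C1, I1, I2 all integral)

bond 4 |Sf1  (source Sf1 imposes f)
bond 0 |J1  (C1: C, integral causality)
bond 1 |I1  (common-e at J1 fixed by 0)
bond 2 |I2  (J1: bond 0 brought effort, rest push out)
bond 3 |R1  (0-jn J1 has e-setter on 0)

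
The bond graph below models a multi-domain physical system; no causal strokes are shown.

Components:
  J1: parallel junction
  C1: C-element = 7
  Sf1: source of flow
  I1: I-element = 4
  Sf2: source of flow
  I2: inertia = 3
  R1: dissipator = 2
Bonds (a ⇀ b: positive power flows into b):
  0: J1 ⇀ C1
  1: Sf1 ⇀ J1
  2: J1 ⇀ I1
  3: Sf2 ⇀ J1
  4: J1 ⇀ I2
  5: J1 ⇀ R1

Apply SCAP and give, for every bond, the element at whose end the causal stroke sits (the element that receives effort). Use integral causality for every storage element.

β0 stroke→J1
β1 stroke→Sf1
β2 stroke→I1
β3 stroke→Sf2
β4 stroke→I2
β5 stroke→R1

b1 stroke→Sf1  (Sf1: flow source, stroke at near end)
b3 stroke→Sf2  (Sf2 (Sf) sets flow on bond)
b0 stroke→J1  (C1 integral (e out))
b2 stroke→I1  (common-e at J1 fixed by 0)
b4 stroke→I2  (J1 effort already set via bond 0)
b5 stroke→R1  (J1: bond 0 brought effort, rest push out)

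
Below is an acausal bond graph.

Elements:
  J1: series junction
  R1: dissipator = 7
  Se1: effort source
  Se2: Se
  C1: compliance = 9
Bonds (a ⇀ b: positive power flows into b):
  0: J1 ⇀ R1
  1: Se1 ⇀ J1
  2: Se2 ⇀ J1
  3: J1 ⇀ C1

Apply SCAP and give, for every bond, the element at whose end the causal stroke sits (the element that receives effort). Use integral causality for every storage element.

#1 stroke at J1  (Se1: effort source, stroke at far end)
#2 stroke at J1  (Se2 fixes effort; stroke away)
#3 stroke at J1  (prefer integral on C1)
#0 stroke at R1  (closing 1-jn rule on J1)

β0 →R1
β1 →J1
β2 →J1
β3 →J1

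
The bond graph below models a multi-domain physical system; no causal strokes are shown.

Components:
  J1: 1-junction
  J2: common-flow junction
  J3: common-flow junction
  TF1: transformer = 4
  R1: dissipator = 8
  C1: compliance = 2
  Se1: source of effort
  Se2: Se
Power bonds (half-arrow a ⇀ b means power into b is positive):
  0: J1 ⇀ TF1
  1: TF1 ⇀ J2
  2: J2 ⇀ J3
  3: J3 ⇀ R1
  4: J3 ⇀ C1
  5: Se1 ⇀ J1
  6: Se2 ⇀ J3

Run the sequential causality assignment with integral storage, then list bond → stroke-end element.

bond 0 |TF1
bond 1 |J2
bond 2 |J3
bond 3 |R1
bond 4 |J3
bond 5 |J1
bond 6 |J3

#5 |J1  (Se1 (Se) sets effort on bond)
#6 |J3  (Se2 fixes effort; stroke away)
#0 |TF1  (only one flow-in slot at J1)
#1 |J2  (TF1: transformer flips bond 0)
#2 |J3  (only one flow-in slot at J2)
#4 |J3  (prefer integral on C1)
#3 |R1  (only one flow-in slot at J3)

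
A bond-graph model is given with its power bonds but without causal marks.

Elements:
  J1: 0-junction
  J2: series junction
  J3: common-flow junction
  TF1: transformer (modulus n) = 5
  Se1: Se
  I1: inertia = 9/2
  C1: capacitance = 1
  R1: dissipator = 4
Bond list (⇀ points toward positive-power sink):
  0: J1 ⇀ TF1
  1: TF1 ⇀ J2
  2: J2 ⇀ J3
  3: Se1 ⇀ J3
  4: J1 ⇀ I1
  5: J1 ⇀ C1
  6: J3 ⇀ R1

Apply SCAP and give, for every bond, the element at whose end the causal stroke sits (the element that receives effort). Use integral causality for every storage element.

bond 0 →TF1
bond 1 →J2
bond 2 →J3
bond 3 →J3
bond 4 →I1
bond 5 →J1
bond 6 →R1

bond 3 stroke→J3  (Se1 (Se) sets effort on bond)
bond 4 stroke→I1  (I1: I, integral causality)
bond 5 stroke→J1  (prefer integral on C1)
bond 0 stroke→TF1  (J1 effort already set via bond 5)
bond 1 stroke→J2  (TF TF1: opposite of bond 0)
bond 2 stroke→J3  (closing 1-jn rule on J2)
bond 6 stroke→R1  (J3: last free bond brings flow in)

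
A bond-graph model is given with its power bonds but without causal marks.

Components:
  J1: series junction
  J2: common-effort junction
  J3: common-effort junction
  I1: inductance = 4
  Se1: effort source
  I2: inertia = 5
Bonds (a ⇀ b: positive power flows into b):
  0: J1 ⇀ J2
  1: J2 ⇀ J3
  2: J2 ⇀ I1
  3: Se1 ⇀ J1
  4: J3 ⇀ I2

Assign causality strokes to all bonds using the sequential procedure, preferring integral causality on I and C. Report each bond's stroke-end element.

b0 →J2
b1 →J3
b2 →I1
b3 →J1
b4 →I2

#3 stroke at J1  (Se1 fixes effort; stroke away)
#0 stroke at J2  (J1 needs exactly one f-in)
#1 stroke at J3  (J2 effort already set via bond 0)
#2 stroke at I1  (0-jn J2 has e-setter on 0)
#4 stroke at I2  (0-jn J3 has e-setter on 1)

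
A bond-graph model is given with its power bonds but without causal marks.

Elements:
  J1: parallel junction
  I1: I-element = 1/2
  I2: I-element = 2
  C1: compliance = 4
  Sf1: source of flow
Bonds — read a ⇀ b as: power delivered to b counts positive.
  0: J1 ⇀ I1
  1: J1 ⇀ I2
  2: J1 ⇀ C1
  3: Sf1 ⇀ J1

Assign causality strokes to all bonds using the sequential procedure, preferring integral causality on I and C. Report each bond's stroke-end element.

β3 stroke at Sf1  (Sf1 (Sf) sets flow on bond)
β0 stroke at I1  (I1 outputs flow p/I1)
β1 stroke at I2  (I2 integral (f out))
β2 stroke at J1  (closing 0-jn rule on J1)

β0 stroke→I1
β1 stroke→I2
β2 stroke→J1
β3 stroke→Sf1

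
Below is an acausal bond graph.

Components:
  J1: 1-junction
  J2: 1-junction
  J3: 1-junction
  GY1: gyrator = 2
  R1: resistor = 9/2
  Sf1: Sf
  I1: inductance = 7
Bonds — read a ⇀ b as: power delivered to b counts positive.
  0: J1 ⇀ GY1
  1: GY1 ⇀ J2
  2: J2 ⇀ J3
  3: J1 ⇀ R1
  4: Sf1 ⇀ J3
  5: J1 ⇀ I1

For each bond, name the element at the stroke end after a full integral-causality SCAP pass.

b0 →J1
b1 →J2
b2 →J3
b3 →J1
b4 →Sf1
b5 →I1

#4 stroke→Sf1  (source Sf1 imposes f)
#2 stroke→J3  (common-f at J3 fixed by 4)
#1 stroke→J2  (1-jn J2 has f-setter on 2)
#0 stroke→J1  (GY1: gyrator matches bond 1)
#5 stroke→I1  (I1 outputs flow p/I1)
#3 stroke→J1  (J1: bond 5 brought flow, rest push out)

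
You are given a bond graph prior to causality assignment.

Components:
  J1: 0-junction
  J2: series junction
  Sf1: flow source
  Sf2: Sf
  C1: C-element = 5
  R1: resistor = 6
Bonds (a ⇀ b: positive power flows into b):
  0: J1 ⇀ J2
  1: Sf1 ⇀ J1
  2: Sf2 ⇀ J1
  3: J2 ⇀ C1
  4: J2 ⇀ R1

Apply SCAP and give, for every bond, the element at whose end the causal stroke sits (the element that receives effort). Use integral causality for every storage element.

#1 |Sf1  (Sf1: flow source, stroke at near end)
#2 |Sf2  (Sf2 fixes flow; stroke at Sf2)
#0 |J1  (J1: last free bond brings effort in)
#3 |J2  (1-jn J2 has f-setter on 0)
#4 |J2  (common-f at J2 fixed by 0)

β0 stroke at J1
β1 stroke at Sf1
β2 stroke at Sf2
β3 stroke at J2
β4 stroke at J2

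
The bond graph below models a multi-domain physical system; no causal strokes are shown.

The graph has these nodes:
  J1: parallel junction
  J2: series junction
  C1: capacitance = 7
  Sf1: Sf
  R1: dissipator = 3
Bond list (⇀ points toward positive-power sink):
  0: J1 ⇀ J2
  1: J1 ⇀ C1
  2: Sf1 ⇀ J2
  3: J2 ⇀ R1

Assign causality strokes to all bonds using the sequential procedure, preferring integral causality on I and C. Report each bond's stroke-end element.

bond 0 |J2
bond 1 |J1
bond 2 |Sf1
bond 3 |J2

#2 stroke at Sf1  (Sf1 fixes flow; stroke at Sf1)
#0 stroke at J2  (1-jn J2 has f-setter on 2)
#3 stroke at J2  (J2: bond 2 brought flow, rest push out)
#1 stroke at J1  (closing 0-jn rule on J1)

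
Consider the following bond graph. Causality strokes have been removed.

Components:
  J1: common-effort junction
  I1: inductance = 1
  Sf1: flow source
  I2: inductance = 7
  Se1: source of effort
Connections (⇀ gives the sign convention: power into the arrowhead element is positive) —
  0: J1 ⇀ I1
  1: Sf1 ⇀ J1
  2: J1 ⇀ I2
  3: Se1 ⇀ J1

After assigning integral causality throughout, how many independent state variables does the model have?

bond 1 stroke at Sf1  (Sf1 (Sf) sets flow on bond)
bond 3 stroke at J1  (Se1 (Se) sets effort on bond)
bond 0 stroke at I1  (J1: bond 3 brought effort, rest push out)
bond 2 stroke at I2  (J1: bond 3 brought effort, rest push out)

2  (I1, I2 all integral)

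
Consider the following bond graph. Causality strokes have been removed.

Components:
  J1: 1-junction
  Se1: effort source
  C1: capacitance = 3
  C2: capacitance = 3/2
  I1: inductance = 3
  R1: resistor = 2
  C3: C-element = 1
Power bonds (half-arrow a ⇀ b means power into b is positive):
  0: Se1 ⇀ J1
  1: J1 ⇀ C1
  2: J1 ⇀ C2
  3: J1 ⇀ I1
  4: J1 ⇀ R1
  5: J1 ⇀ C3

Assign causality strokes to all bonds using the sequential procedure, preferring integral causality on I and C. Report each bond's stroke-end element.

bond 0 stroke at J1  (Se1 (Se) sets effort on bond)
bond 1 stroke at J1  (C1: C, integral causality)
bond 2 stroke at J1  (C2 integral (e out))
bond 3 stroke at I1  (prefer integral on I1)
bond 4 stroke at J1  (common-f at J1 fixed by 3)
bond 5 stroke at J1  (1-jn J1 has f-setter on 3)

#0 →J1
#1 →J1
#2 →J1
#3 →I1
#4 →J1
#5 →J1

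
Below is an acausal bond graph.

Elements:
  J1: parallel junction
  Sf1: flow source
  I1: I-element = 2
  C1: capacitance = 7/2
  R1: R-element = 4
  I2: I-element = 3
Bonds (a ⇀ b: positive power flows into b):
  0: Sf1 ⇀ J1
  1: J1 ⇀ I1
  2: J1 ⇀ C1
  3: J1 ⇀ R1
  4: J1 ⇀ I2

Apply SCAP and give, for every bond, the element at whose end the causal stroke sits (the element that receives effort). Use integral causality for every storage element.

#0 |Sf1  (Sf1: flow source, stroke at near end)
#1 |I1  (I1 outputs flow p/I1)
#2 |J1  (C1 outputs effort q/C1)
#3 |R1  (J1 effort already set via bond 2)
#4 |I2  (J1 effort already set via bond 2)

bond 0 stroke at Sf1
bond 1 stroke at I1
bond 2 stroke at J1
bond 3 stroke at R1
bond 4 stroke at I2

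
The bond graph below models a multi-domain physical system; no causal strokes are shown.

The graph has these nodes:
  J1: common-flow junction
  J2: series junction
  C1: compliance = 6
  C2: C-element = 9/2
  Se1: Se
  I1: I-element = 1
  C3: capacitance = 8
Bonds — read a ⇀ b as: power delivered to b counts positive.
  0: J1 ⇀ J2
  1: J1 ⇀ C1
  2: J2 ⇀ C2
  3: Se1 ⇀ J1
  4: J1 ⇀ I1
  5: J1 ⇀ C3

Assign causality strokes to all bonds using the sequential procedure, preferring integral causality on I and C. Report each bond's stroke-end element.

b3 stroke→J1  (Se1 (Se) sets effort on bond)
b1 stroke→J1  (C1 integral (e out))
b2 stroke→J2  (C2 integral (e out))
b0 stroke→J1  (only one flow-in slot at J2)
b4 stroke→I1  (I1 integral (f out))
b5 stroke→J1  (J1 flow already set via bond 4)

#0 |J1
#1 |J1
#2 |J2
#3 |J1
#4 |I1
#5 |J1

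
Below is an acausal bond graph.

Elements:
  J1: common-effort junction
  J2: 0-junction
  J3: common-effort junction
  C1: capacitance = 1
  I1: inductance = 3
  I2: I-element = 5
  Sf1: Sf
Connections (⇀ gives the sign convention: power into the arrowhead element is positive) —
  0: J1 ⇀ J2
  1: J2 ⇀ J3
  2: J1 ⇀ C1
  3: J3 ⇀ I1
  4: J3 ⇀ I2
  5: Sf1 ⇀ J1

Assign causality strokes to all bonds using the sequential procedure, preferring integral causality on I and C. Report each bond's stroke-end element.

β5 stroke→Sf1  (Sf1: flow source, stroke at near end)
β2 stroke→J1  (C1 outputs effort q/C1)
β0 stroke→J2  (J1: bond 2 brought effort, rest push out)
β1 stroke→J3  (J2 effort already set via bond 0)
β3 stroke→I1  (common-e at J3 fixed by 1)
β4 stroke→I2  (common-e at J3 fixed by 1)

bond 0 stroke→J2
bond 1 stroke→J3
bond 2 stroke→J1
bond 3 stroke→I1
bond 4 stroke→I2
bond 5 stroke→Sf1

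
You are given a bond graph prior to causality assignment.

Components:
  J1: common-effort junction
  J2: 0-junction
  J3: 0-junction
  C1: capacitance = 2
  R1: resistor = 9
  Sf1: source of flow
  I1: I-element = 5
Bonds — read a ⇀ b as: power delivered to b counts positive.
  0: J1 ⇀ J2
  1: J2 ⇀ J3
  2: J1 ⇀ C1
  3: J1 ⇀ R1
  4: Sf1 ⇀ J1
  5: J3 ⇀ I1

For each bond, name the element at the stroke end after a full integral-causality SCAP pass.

bond 0 |J2
bond 1 |J3
bond 2 |J1
bond 3 |R1
bond 4 |Sf1
bond 5 |I1

b4 →Sf1  (source Sf1 imposes f)
b2 →J1  (C1 outputs effort q/C1)
b0 →J2  (common-e at J1 fixed by 2)
b3 →R1  (0-jn J1 has e-setter on 2)
b1 →J3  (common-e at J2 fixed by 0)
b5 →I1  (common-e at J3 fixed by 1)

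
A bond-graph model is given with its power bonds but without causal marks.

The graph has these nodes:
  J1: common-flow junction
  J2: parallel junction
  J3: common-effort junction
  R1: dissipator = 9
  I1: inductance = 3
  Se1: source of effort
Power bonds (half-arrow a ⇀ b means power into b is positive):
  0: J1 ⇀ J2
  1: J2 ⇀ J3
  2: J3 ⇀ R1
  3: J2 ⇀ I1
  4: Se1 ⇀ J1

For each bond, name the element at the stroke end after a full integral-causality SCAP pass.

β4 stroke at J1  (Se1 (Se) sets effort on bond)
β0 stroke at J2  (closing 1-jn rule on J1)
β1 stroke at J3  (0-jn J2 has e-setter on 0)
β3 stroke at I1  (0-jn J2 has e-setter on 0)
β2 stroke at R1  (0-jn J3 has e-setter on 1)

β0 stroke at J2
β1 stroke at J3
β2 stroke at R1
β3 stroke at I1
β4 stroke at J1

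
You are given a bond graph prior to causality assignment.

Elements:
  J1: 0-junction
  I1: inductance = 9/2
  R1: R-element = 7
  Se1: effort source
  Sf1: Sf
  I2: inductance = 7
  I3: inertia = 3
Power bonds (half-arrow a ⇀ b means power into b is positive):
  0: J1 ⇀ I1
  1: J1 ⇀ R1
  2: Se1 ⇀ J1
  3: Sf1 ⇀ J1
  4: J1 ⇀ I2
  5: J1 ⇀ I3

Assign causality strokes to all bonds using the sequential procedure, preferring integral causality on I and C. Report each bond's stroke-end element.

b2 |J1  (Se1 fixes effort; stroke away)
b3 |Sf1  (source Sf1 imposes f)
b0 |I1  (0-jn J1 has e-setter on 2)
b1 |R1  (0-jn J1 has e-setter on 2)
b4 |I2  (J1: bond 2 brought effort, rest push out)
b5 |I3  (common-e at J1 fixed by 2)

b0 stroke at I1
b1 stroke at R1
b2 stroke at J1
b3 stroke at Sf1
b4 stroke at I2
b5 stroke at I3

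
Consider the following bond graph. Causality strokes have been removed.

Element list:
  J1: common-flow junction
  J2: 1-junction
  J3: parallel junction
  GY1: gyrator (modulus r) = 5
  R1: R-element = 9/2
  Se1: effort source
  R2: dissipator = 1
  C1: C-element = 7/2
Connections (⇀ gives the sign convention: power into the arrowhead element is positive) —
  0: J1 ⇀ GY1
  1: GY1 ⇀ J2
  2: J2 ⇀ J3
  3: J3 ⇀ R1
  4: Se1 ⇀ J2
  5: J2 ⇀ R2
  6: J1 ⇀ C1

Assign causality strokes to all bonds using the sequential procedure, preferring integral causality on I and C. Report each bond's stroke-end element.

β0 |GY1
β1 |GY1
β2 |J2
β3 |J3
β4 |J2
β5 |J2
β6 |J1

bond 4 →J2  (Se1 (Se) sets effort on bond)
bond 6 →J1  (C1 integral (e out))
bond 0 →GY1  (closing 1-jn rule on J1)
bond 1 →GY1  (GY GY1: same side as bond 0)
bond 2 →J2  (1-jn J2 has f-setter on 1)
bond 5 →J2  (J2 flow already set via bond 1)
bond 3 →J3  (J3: last free bond brings effort in)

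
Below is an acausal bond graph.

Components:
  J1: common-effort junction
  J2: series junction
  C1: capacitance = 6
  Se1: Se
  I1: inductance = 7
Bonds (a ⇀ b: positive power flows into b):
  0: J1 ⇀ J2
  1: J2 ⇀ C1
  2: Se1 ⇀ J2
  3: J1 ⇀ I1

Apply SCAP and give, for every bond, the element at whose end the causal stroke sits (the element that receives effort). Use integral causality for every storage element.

b2 →J2  (Se1: effort source, stroke at far end)
b1 →J2  (C1: C, integral causality)
b0 →J1  (J2: last free bond brings flow in)
b3 →I1  (J1: bond 0 brought effort, rest push out)

bond 0 |J1
bond 1 |J2
bond 2 |J2
bond 3 |I1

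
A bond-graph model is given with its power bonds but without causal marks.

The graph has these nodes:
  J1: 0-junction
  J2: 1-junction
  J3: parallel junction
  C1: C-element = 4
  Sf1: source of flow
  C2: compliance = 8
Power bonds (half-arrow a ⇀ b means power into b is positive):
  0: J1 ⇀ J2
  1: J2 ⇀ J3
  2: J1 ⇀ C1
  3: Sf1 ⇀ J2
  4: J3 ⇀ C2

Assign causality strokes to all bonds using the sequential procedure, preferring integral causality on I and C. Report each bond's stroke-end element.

bond 3 →Sf1  (Sf1 (Sf) sets flow on bond)
bond 0 →J2  (common-f at J2 fixed by 3)
bond 1 →J2  (1-jn J2 has f-setter on 3)
bond 4 →J3  (only one effort-in slot at J3)
bond 2 →J1  (only one effort-in slot at J1)

#0 stroke→J2
#1 stroke→J2
#2 stroke→J1
#3 stroke→Sf1
#4 stroke→J3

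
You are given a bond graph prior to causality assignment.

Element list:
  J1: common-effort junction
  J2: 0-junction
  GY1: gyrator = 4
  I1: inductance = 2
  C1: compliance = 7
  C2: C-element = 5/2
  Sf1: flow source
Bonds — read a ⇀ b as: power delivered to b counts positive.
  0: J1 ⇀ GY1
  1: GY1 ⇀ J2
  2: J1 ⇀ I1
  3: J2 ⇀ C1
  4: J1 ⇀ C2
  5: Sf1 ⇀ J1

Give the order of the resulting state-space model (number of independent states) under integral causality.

3  (C1, C2, I1 all integral)

bond 5 stroke at Sf1  (source Sf1 imposes f)
bond 2 stroke at I1  (prefer integral on I1)
bond 3 stroke at J2  (C1 integral (e out))
bond 1 stroke at GY1  (J2 effort already set via bond 3)
bond 0 stroke at GY1  (through GY1, causality inverts; strokes same side of GY1)
bond 4 stroke at J1  (J1 needs exactly one e-in)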